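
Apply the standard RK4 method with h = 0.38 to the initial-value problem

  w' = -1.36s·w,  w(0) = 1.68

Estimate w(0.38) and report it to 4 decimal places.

1.5229

RK4: k1 = f(s_n, w_n); k2 = f(s_n + h/2, w_n + (h/2)·k1); k3 = f(s_n + h/2, w_n + (h/2)·k2); k4 = f(s_n + h, w_n + h·k3); w_{n+1} = w_n + (h/6)·(k1 + 2k2 + 2k3 + k4).
s=0.000000, w=1.680000:
  k1 = f(0.000000, 1.680000) = 0.000000
  k2 = f(0.190000, 1.680000) = -0.434112
  k3 = f(0.190000, 1.597519) = -0.412799
  k4 = f(0.380000, 1.523136) = -0.787157
  w ← 1.680000 + (0.38/6)·(k1 + 2k2 + 2k3 + k4) = 1.522871
w(0.38) ≈ 1.5229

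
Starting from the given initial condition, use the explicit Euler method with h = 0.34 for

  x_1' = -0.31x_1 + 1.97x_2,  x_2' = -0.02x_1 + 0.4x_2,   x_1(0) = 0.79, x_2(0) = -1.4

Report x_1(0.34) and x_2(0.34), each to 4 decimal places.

Euler on (x_1,x_2): x_1_{n+1} = x_1_n + h·x_1', x_2_{n+1} = x_2_n + h·x_2'.
0.000000: (0.790000, -1.400000); f=(-3.002900, -0.575800) → (-0.230986, -1.595772)
(x_1(0.34), x_2(0.34)) ≈ (-0.2310, -1.5958)

-0.2310, -1.5958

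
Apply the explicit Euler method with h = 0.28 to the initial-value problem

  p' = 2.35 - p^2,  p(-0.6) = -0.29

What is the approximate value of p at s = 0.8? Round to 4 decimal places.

Euler: p_{n+1} = p_n + h·f(s_n, p_n).
s=-0.600000, p=-0.290000: f=2.265900 → p ← -0.290000 + 0.28·2.265900 = 0.344452
s=-0.320000, p=0.344452: f=2.231353 → p ← 0.344452 + 0.28·2.231353 = 0.969231
s=-0.040000, p=0.969231: f=1.410592 → p ← 0.969231 + 0.28·1.410592 = 1.364196
s=0.240000, p=1.364196: f=0.488968 → p ← 1.364196 + 0.28·0.488968 = 1.501108
s=0.520000, p=1.501108: f=0.096676 → p ← 1.501108 + 0.28·0.096676 = 1.528177
p(0.8) ≈ 1.5282

1.5282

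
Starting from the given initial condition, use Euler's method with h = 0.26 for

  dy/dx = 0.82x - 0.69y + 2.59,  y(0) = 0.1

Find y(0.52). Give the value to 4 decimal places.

1.3488

Euler: y_{n+1} = y_n + h·f(x_n, y_n).
x=0.000000, y=0.100000: f=2.521000 → y ← 0.100000 + 0.26·2.521000 = 0.755460
x=0.260000, y=0.755460: f=2.281933 → y ← 0.755460 + 0.26·2.281933 = 1.348762
y(0.52) ≈ 1.3488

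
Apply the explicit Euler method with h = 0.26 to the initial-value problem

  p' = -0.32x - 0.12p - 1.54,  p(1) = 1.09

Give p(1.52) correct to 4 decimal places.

0.0493

Euler: p_{n+1} = p_n + h·f(x_n, p_n).
x=1.000000, p=1.090000: f=-1.990800 → p ← 1.090000 + 0.26·(-1.990800) = 0.572392
x=1.260000, p=0.572392: f=-2.011887 → p ← 0.572392 + 0.26·(-2.011887) = 0.049301
p(1.52) ≈ 0.0493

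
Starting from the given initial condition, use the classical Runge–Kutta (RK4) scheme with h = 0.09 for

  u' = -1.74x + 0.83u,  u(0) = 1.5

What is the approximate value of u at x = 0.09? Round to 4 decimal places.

RK4: k1 = f(x_n, u_n); k2 = f(x_n + h/2, u_n + (h/2)·k1); k3 = f(x_n + h/2, u_n + (h/2)·k2); k4 = f(x_n + h, u_n + h·k3); u_{n+1} = u_n + (h/6)·(k1 + 2k2 + 2k3 + k4).
x=0.000000, u=1.500000:
  k1 = f(0.000000, 1.500000) = 1.245000
  k2 = f(0.045000, 1.556025) = 1.213201
  k3 = f(0.045000, 1.554594) = 1.212013
  k4 = f(0.090000, 1.609081) = 1.178937
  u ← 1.500000 + (0.09/6)·(k1 + 2k2 + 2k3 + k4) = 1.609115
u(0.09) ≈ 1.6091

1.6091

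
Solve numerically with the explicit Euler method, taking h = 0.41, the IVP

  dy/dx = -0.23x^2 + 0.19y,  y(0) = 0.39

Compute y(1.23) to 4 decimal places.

Euler: y_{n+1} = y_n + h·f(x_n, y_n).
x=0.000000, y=0.390000: f=0.074100 → y ← 0.390000 + 0.41·0.074100 = 0.420381
x=0.410000, y=0.420381: f=0.041209 → y ← 0.420381 + 0.41·0.041209 = 0.437277
x=0.820000, y=0.437277: f=-0.071569 → y ← 0.437277 + 0.41·(-0.071569) = 0.407933
y(1.23) ≈ 0.4079

0.4079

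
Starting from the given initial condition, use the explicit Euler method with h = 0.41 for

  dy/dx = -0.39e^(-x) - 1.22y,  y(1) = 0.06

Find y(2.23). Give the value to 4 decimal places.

Euler: y_{n+1} = y_n + h·f(x_n, y_n).
x=1.000000, y=0.060000: f=-0.216673 → y ← 0.060000 + 0.41·(-0.216673) = -0.028836
x=1.410000, y=-0.028836: f=-0.060036 → y ← -0.028836 + 0.41·(-0.060036) = -0.053451
x=1.820000, y=-0.053451: f=0.002020 → y ← -0.053451 + 0.41·0.002020 = -0.052623
y(2.23) ≈ -0.0526

-0.0526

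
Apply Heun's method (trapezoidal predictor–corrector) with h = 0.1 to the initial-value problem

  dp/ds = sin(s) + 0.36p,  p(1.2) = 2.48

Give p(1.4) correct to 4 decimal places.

Heun: k1 = f(s_n, p_n); k2 = f(s_n + h, p_n + h·k1); p_{n+1} = p_n + (h/2)·(k1 + k2).
s=1.200000, p=2.480000:
  k1 = f(1.200000, 2.480000) = 1.824839
  k2 = f(1.300000, 2.662484) = 1.922052
  p ← 2.480000 + (0.1/2)·(1.824839 + 1.922052) = 2.667345
s=1.300000, p=2.667345:
  k1 = f(1.300000, 2.667345) = 1.923802
  k2 = f(1.400000, 2.859725) = 2.014951
  p ← 2.667345 + (0.1/2)·(1.923802 + 2.014951) = 2.864282
p(1.4) ≈ 2.8643

2.8643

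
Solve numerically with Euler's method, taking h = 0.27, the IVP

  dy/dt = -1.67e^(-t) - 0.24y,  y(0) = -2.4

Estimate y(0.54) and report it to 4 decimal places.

-2.8649

Euler: y_{n+1} = y_n + h·f(t_n, y_n).
t=0.000000, y=-2.400000: f=-1.094000 → y ← -2.400000 + 0.27·(-1.094000) = -2.695380
t=0.270000, y=-2.695380: f=-0.627953 → y ← -2.695380 + 0.27·(-0.627953) = -2.864927
y(0.54) ≈ -2.8649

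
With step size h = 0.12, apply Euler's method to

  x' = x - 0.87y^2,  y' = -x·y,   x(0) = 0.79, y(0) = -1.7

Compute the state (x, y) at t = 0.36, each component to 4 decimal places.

0.2407, -1.3615

Euler on (x,y): x_{n+1} = x_n + h·x', y_{n+1} = y_n + h·y'.
0.000000: (0.790000, -1.700000); f=(-1.724300, 1.343000) → (0.583084, -1.538840)
0.120000: (0.583084, -1.538840); f=(-1.477101, 0.897273) → (0.405832, -1.431167)
0.240000: (0.405832, -1.431167); f=(-1.376137, 0.580813) → (0.240696, -1.361470)
(x(0.36), y(0.36)) ≈ (0.2407, -1.3615)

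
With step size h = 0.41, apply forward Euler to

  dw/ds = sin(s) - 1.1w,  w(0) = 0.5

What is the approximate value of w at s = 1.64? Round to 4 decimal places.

0.6457

Euler: w_{n+1} = w_n + h·f(s_n, w_n).
s=0.000000, w=0.500000: f=-0.550000 → w ← 0.500000 + 0.41·(-0.550000) = 0.274500
s=0.410000, w=0.274500: f=0.096659 → w ← 0.274500 + 0.41·0.096659 = 0.314130
s=0.820000, w=0.314130: f=0.385602 → w ← 0.314130 + 0.41·0.385602 = 0.472227
s=1.230000, w=0.472227: f=0.423039 → w ← 0.472227 + 0.41·0.423039 = 0.645673
w(1.64) ≈ 0.6457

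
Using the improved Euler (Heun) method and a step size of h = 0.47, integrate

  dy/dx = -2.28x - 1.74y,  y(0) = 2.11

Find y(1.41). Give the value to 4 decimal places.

-0.9074

Heun: k1 = f(x_n, y_n); k2 = f(x_n + h, y_n + h·k1); y_{n+1} = y_n + (h/2)·(k1 + k2).
x=0.000000, y=2.110000:
  k1 = f(0.000000, 2.110000) = -3.671400
  k2 = f(0.470000, 0.384442) = -1.740529
  y ← 2.110000 + (0.47/2)·(-3.671400 + (-1.740529)) = 0.838197
x=0.470000, y=0.838197:
  k1 = f(0.470000, 0.838197) = -2.530062
  k2 = f(0.940000, -0.350933) = -1.532577
  y ← 0.838197 + (0.47/2)·(-2.530062 + (-1.532577)) = -0.116524
x=0.940000, y=-0.116524:
  k1 = f(0.940000, -0.116524) = -1.940449
  k2 = f(1.410000, -1.028535) = -1.425150
  y ← -0.116524 + (0.47/2)·(-1.940449 + (-1.425150)) = -0.907439
y(1.41) ≈ -0.9074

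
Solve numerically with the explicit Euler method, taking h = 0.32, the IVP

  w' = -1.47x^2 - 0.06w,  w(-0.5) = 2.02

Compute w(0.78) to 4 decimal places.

Euler: w_{n+1} = w_n + h·f(x_n, w_n).
x=-0.500000, w=2.020000: f=-0.488700 → w ← 2.020000 + 0.32·(-0.488700) = 1.863616
x=-0.180000, w=1.863616: f=-0.159445 → w ← 1.863616 + 0.32·(-0.159445) = 1.812594
x=0.140000, w=1.812594: f=-0.137568 → w ← 1.812594 + 0.32·(-0.137568) = 1.768572
x=0.460000, w=1.768572: f=-0.417166 → w ← 1.768572 + 0.32·(-0.417166) = 1.635079
w(0.78) ≈ 1.6351

1.6351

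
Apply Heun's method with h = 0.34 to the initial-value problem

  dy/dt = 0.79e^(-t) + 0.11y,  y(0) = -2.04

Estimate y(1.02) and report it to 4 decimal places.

-1.7364

Heun: k1 = f(t_n, y_n); k2 = f(t_n + h, y_n + h·k1); y_{n+1} = y_n + (h/2)·(k1 + k2).
t=0.000000, y=-2.040000:
  k1 = f(0.000000, -2.040000) = 0.565600
  k2 = f(0.340000, -1.847696) = 0.359052
  y ← -2.040000 + (0.34/2)·(0.565600 + 0.359052) = -1.882809
t=0.340000, y=-1.882809:
  k1 = f(0.340000, -1.882809) = 0.355190
  k2 = f(0.680000, -1.762045) = 0.206403
  y ← -1.882809 + (0.34/2)·(0.355190 + 0.206403) = -1.787339
t=0.680000, y=-1.787339:
  k1 = f(0.680000, -1.787339) = 0.203620
  k2 = f(1.020000, -1.718108) = 0.095878
  y ← -1.787339 + (0.34/2)·(0.203620 + 0.095878) = -1.736424
y(1.02) ≈ -1.7364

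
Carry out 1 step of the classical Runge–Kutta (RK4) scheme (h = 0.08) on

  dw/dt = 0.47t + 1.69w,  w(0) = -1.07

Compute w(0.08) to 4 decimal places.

RK4: k1 = f(t_n, w_n); k2 = f(t_n + h/2, w_n + (h/2)·k1); k3 = f(t_n + h/2, w_n + (h/2)·k2); k4 = f(t_n + h, w_n + h·k3); w_{n+1} = w_n + (h/6)·(k1 + 2k2 + 2k3 + k4).
t=0.000000, w=-1.070000:
  k1 = f(0.000000, -1.070000) = -1.808300
  k2 = f(0.040000, -1.142332) = -1.911741
  k3 = f(0.040000, -1.146470) = -1.918734
  k4 = f(0.080000, -1.223499) = -2.030113
  w ← -1.070000 + (0.08/6)·(k1 + 2k2 + 2k3 + k4) = -1.223325
w(0.08) ≈ -1.2233

-1.2233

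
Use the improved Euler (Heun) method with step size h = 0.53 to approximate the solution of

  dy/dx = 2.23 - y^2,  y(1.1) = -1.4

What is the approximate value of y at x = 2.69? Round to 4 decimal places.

0.5734

Heun: k1 = f(x_n, y_n); k2 = f(x_n + h, y_n + h·k1); y_{n+1} = y_n + (h/2)·(k1 + k2).
x=1.100000, y=-1.400000:
  k1 = f(1.100000, -1.400000) = 0.270000
  k2 = f(1.630000, -1.256900) = 0.650202
  y ← -1.400000 + (0.53/2)·(0.270000 + 0.650202) = -1.156146
x=1.630000, y=-1.156146:
  k1 = f(1.630000, -1.156146) = 0.893326
  k2 = f(2.160000, -0.682684) = 1.763943
  y ← -1.156146 + (0.53/2)·(0.893326 + 1.763943) = -0.451970
x=2.160000, y=-0.451970:
  k1 = f(2.160000, -0.451970) = 2.025723
  k2 = f(2.690000, 0.621663) = 1.843535
  y ← -0.451970 + (0.53/2)·(2.025723 + 1.843535) = 0.573383
y(2.69) ≈ 0.5734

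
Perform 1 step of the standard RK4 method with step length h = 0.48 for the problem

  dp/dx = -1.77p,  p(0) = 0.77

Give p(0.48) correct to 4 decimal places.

0.3317

RK4: k1 = f(x_n, p_n); k2 = f(x_n + h/2, p_n + (h/2)·k1); k3 = f(x_n + h/2, p_n + (h/2)·k2); k4 = f(x_n + h, p_n + h·k3); p_{n+1} = p_n + (h/6)·(k1 + 2k2 + 2k3 + k4).
x=0.000000, p=0.770000:
  k1 = f(0.000000, 0.770000) = -1.362900
  k2 = f(0.240000, 0.442904) = -0.783940
  k3 = f(0.240000, 0.581854) = -1.029882
  k4 = f(0.480000, 0.275657) = -0.487912
  p ← 0.770000 + (0.48/6)·(k1 + 2k2 + 2k3 + k4) = 0.331723
p(0.48) ≈ 0.3317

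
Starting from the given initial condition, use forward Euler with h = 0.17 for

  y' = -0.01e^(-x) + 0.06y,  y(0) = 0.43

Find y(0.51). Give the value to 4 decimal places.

0.4389

Euler: y_{n+1} = y_n + h·f(x_n, y_n).
x=0.000000, y=0.430000: f=0.015800 → y ← 0.430000 + 0.17·0.015800 = 0.432686
x=0.170000, y=0.432686: f=0.017525 → y ← 0.432686 + 0.17·0.017525 = 0.435665
x=0.340000, y=0.435665: f=0.019022 → y ← 0.435665 + 0.17·0.019022 = 0.438899
y(0.51) ≈ 0.4389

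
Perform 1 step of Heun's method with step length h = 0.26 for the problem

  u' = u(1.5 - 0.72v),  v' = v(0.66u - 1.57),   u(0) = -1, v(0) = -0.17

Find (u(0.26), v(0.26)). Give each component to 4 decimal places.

Heun on (u,v): k1 = f(x_n, state_n); k2 = f(x_n + h, state_n + h·k1); state_{n+1} = state_n + (h/2)·(k1 + k2).
0.000000: (-1.000000, -0.170000)
  k1 = (-1.622400, 0.379100)
  predictor → (-1.421824, -0.071434)
  k2 = (-2.205864, 0.179185)
  → (-1.497674, -0.097423)
(u(0.26), v(0.26)) ≈ (-1.4977, -0.0974)

-1.4977, -0.0974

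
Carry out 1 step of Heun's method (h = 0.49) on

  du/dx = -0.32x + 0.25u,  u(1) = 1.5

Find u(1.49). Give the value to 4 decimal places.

Heun: k1 = f(x_n, u_n); k2 = f(x_n + h, u_n + h·k1); u_{n+1} = u_n + (h/2)·(k1 + k2).
x=1.000000, u=1.500000:
  k1 = f(1.000000, 1.500000) = 0.055000
  k2 = f(1.490000, 1.526950) = -0.095062
  u ← 1.500000 + (0.49/2)·(0.055000 + (-0.095062)) = 1.490185
u(1.49) ≈ 1.4902

1.4902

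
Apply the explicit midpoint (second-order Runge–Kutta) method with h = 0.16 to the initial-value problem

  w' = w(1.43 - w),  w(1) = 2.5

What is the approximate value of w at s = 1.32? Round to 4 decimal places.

Midpoint: k1 = f(s_n, w_n); k2 = f(s_n + h/2, w_n + (h/2)·k1); w_{n+1} = w_n + h·k2.
s=1.000000, w=2.500000:
  k1 = f(1.000000, 2.500000) = -2.675000
  k2 = f(1.080000, 2.286000) = -1.956816
  w ← 2.500000 + 0.16·(-1.956816) = 2.186909
s=1.160000, w=2.186909:
  k1 = f(1.160000, 2.186909) = -1.655292
  k2 = f(1.240000, 2.054486) = -1.282998
  w ← 2.186909 + 0.16·(-1.282998) = 1.981630
w(1.32) ≈ 1.9816

1.9816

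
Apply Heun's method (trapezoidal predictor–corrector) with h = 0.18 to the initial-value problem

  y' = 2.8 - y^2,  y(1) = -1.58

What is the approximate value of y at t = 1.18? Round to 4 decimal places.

-1.5101

Heun: k1 = f(t_n, y_n); k2 = f(t_n + h, y_n + h·k1); y_{n+1} = y_n + (h/2)·(k1 + k2).
t=1.000000, y=-1.580000:
  k1 = f(1.000000, -1.580000) = 0.303600
  k2 = f(1.180000, -1.525352) = 0.473301
  y ← -1.580000 + (0.18/2)·(0.303600 + 0.473301) = -1.510079
y(1.18) ≈ -1.5101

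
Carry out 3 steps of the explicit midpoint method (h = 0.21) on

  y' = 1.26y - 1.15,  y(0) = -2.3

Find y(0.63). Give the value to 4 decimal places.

-6.1392

Midpoint: k1 = f(x_n, y_n); k2 = f(x_n + h/2, y_n + (h/2)·k1); y_{n+1} = y_n + h·k2.
x=0.000000, y=-2.300000:
  k1 = f(0.000000, -2.300000) = -4.048000
  k2 = f(0.105000, -2.725040) = -4.583550
  y ← -2.300000 + 0.21·(-4.583550) = -3.262546
x=0.210000, y=-3.262546:
  k1 = f(0.210000, -3.262546) = -5.260807
  k2 = f(0.315000, -3.814930) = -5.956812
  y ← -3.262546 + 0.21·(-5.956812) = -4.513476
x=0.420000, y=-4.513476:
  k1 = f(0.420000, -4.513476) = -6.836980
  k2 = f(0.525000, -5.231359) = -7.741512
  y ← -4.513476 + 0.21·(-7.741512) = -6.139194
y(0.63) ≈ -6.1392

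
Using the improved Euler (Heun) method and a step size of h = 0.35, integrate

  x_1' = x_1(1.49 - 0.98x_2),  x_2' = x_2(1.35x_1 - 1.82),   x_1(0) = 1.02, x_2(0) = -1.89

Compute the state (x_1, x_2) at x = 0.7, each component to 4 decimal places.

9.8917, -6.8188

Heun on (x_1,x_2): k1 = f(x_n, state_n); k2 = f(x_n + h, state_n + h·k1); state_{n+1} = state_n + (h/2)·(k1 + k2).
0.000000: (1.020000, -1.890000)
  k1 = (3.409044, 0.837270)
  predictor → (2.213165, -1.596955)
  k2 = (6.761257, -1.864882)
  → (2.799803, -2.069832)
0.350000: (2.799803, -2.069832)
  k1 = (9.850925, -4.056319)
  predictor → (6.247626, -3.489544)
  k2 = (30.674302, -23.080874)
  → (9.891717, -6.818841)
(x_1(0.7), x_2(0.7)) ≈ (9.8917, -6.8188)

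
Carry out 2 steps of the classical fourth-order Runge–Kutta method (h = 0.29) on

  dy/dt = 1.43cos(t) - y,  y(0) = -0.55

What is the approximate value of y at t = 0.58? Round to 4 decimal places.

RK4: k1 = f(t_n, y_n); k2 = f(t_n + h/2, y_n + (h/2)·k1); k3 = f(t_n + h/2, y_n + (h/2)·k2); k4 = f(t_n + h, y_n + h·k3); y_{n+1} = y_n + (h/6)·(k1 + 2k2 + 2k3 + k4).
t=0.000000, y=-0.550000:
  k1 = f(0.000000, -0.550000) = 1.980000
  k2 = f(0.145000, -0.262900) = 1.677893
  k3 = f(0.145000, -0.306705) = 1.721699
  k4 = f(0.290000, -0.050707) = 1.420996
  y ← -0.550000 + (0.29/6)·(k1 + 2k2 + 2k3 + k4) = -0.056991
t=0.290000, y=-0.056991:
  k1 = f(0.290000, -0.056991) = 1.427280
  k2 = f(0.435000, 0.149964) = 1.146860
  k3 = f(0.435000, 0.109303) = 1.187521
  k4 = f(0.580000, 0.287390) = 0.908752
  y ← -0.056991 + (0.29/6)·(k1 + 2k2 + 2k3 + k4) = 0.281574
y(0.58) ≈ 0.2816

0.2816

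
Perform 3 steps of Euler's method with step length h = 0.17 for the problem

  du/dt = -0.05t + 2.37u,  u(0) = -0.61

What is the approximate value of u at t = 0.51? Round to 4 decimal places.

-1.6892

Euler: u_{n+1} = u_n + h·f(t_n, u_n).
t=0.000000, u=-0.610000: f=-1.445700 → u ← -0.610000 + 0.17·(-1.445700) = -0.855769
t=0.170000, u=-0.855769: f=-2.036673 → u ← -0.855769 + 0.17·(-2.036673) = -1.202003
t=0.340000, u=-1.202003: f=-2.865748 → u ← -1.202003 + 0.17·(-2.865748) = -1.689180
u(0.51) ≈ -1.6892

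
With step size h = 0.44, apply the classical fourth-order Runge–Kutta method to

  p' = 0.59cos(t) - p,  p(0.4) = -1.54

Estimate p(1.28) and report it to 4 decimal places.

RK4: k1 = f(t_n, p_n); k2 = f(t_n + h/2, p_n + (h/2)·k1); k3 = f(t_n + h/2, p_n + (h/2)·k2); k4 = f(t_n + h, p_n + h·k3); p_{n+1} = p_n + (h/6)·(k1 + 2k2 + 2k3 + k4).
t=0.400000, p=-1.540000:
  k1 = f(0.400000, -1.540000) = 2.083426
  k2 = f(0.620000, -1.081646) = 1.561835
  k3 = f(0.620000, -1.196396) = 1.676585
  k4 = f(0.840000, -0.802303) = 1.196106
  p ← -1.540000 + (0.44/6)·(k1 + 2k2 + 2k3 + k4) = -0.824533
t=0.840000, p=-0.824533:
  k1 = f(0.840000, -0.824533) = 1.218336
  k2 = f(1.060000, -0.556499) = 0.844933
  k3 = f(1.060000, -0.638647) = 0.927082
  k4 = f(1.280000, -0.416617) = 0.585779
  p ← -0.824533 + (0.44/6)·(k1 + 2k2 + 2k3 + k4) = -0.432335
p(1.28) ≈ -0.4323

-0.4323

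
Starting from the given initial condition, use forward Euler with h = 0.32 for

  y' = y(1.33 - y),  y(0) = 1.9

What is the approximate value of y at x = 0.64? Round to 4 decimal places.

Euler: y_{n+1} = y_n + h·f(x_n, y_n).
x=0.000000, y=1.900000: f=-1.083000 → y ← 1.900000 + 0.32·(-1.083000) = 1.553440
x=0.320000, y=1.553440: f=-0.347101 → y ← 1.553440 + 0.32·(-0.347101) = 1.442368
y(0.64) ≈ 1.4424

1.4424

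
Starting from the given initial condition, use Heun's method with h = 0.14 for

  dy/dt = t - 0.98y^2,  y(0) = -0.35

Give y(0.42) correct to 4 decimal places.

Heun: k1 = f(t_n, y_n); k2 = f(t_n + h, y_n + h·k1); y_{n+1} = y_n + (h/2)·(k1 + k2).
t=0.000000, y=-0.350000:
  k1 = f(0.000000, -0.350000) = -0.120050
  k2 = f(0.140000, -0.366807) = 0.008144
  y ← -0.350000 + (0.14/2)·(-0.120050 + 0.008144) = -0.357833
t=0.140000, y=-0.357833:
  k1 = f(0.140000, -0.357833) = 0.014516
  k2 = f(0.280000, -0.355801) = 0.155937
  y ← -0.357833 + (0.14/2)·(0.014516 + 0.155937) = -0.345902
t=0.280000, y=-0.345902:
  k1 = f(0.280000, -0.345902) = 0.162745
  k2 = f(0.420000, -0.323117) = 0.317683
  y ← -0.345902 + (0.14/2)·(0.162745 + 0.317683) = -0.312272
y(0.42) ≈ -0.3123

-0.3123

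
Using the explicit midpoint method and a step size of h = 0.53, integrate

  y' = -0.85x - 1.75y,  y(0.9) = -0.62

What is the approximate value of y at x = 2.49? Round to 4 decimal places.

Midpoint: k1 = f(x_n, y_n); k2 = f(x_n + h/2, y_n + (h/2)·k1); y_{n+1} = y_n + h·k2.
x=0.900000, y=-0.620000:
  k1 = f(0.900000, -0.620000) = 0.320000
  k2 = f(1.165000, -0.535200) = -0.053650
  y ← -0.620000 + 0.53·(-0.053650) = -0.648435
x=1.430000, y=-0.648435:
  k1 = f(1.430000, -0.648435) = -0.080740
  k2 = f(1.695000, -0.669831) = -0.268547
  y ← -0.648435 + 0.53·(-0.268547) = -0.790764
x=1.960000, y=-0.790764:
  k1 = f(1.960000, -0.790764) = -0.282163
  k2 = f(2.225000, -0.865537) = -0.376560
  y ← -0.790764 + 0.53·(-0.376560) = -0.990341
y(2.49) ≈ -0.9903

-0.9903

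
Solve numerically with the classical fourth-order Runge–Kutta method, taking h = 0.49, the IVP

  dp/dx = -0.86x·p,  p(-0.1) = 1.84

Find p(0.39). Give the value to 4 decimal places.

RK4: k1 = f(x_n, p_n); k2 = f(x_n + h/2, p_n + (h/2)·k1); k3 = f(x_n + h/2, p_n + (h/2)·k2); k4 = f(x_n + h, p_n + h·k3); p_{n+1} = p_n + (h/6)·(k1 + 2k2 + 2k3 + k4).
x=-0.100000, p=1.840000:
  k1 = f(-0.100000, 1.840000) = 0.158240
  k2 = f(0.145000, 1.878769) = -0.234282
  k3 = f(0.145000, 1.782601) = -0.222290
  k4 = f(0.390000, 1.731078) = -0.580603
  p ← 1.840000 + (0.49/6)·(k1 + 2k2 + 2k3 + k4) = 1.730933
p(0.39) ≈ 1.7309

1.7309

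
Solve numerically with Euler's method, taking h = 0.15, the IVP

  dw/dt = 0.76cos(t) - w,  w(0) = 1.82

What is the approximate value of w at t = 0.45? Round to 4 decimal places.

1.4048

Euler: w_{n+1} = w_n + h·f(t_n, w_n).
t=0.000000, w=1.820000: f=-1.060000 → w ← 1.820000 + 0.15·(-1.060000) = 1.661000
t=0.150000, w=1.661000: f=-0.909534 → w ← 1.661000 + 0.15·(-0.909534) = 1.524570
t=0.300000, w=1.524570: f=-0.798514 → w ← 1.524570 + 0.15·(-0.798514) = 1.404793
w(0.45) ≈ 1.4048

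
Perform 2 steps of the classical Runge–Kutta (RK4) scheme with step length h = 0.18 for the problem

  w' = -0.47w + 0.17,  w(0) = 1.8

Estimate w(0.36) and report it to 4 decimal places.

RK4: k1 = f(t_n, w_n); k2 = f(t_n + h/2, w_n + (h/2)·k1); k3 = f(t_n + h/2, w_n + (h/2)·k2); k4 = f(t_n + h, w_n + h·k3); w_{n+1} = w_n + (h/6)·(k1 + 2k2 + 2k3 + k4).
t=0.000000, w=1.800000:
  k1 = f(0.000000, 1.800000) = -0.676000
  k2 = f(0.090000, 1.739160) = -0.647405
  k3 = f(0.090000, 1.741734) = -0.648615
  k4 = f(0.180000, 1.683249) = -0.621127
  w ← 1.800000 + (0.18/6)·(k1 + 2k2 + 2k3 + k4) = 1.683325
t=0.180000, w=1.683325:
  k1 = f(0.180000, 1.683325) = -0.621163
  k2 = f(0.270000, 1.627420) = -0.594888
  k3 = f(0.270000, 1.629785) = -0.595999
  k4 = f(0.360000, 1.576045) = -0.570741
  w ← 1.683325 + (0.18/6)·(k1 + 2k2 + 2k3 + k4) = 1.576115
w(0.36) ≈ 1.5761

1.5761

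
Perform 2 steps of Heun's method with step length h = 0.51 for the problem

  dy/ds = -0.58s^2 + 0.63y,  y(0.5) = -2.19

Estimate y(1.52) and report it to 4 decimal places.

-4.9432

Heun: k1 = f(s_n, y_n); k2 = f(s_n + h, y_n + h·k1); y_{n+1} = y_n + (h/2)·(k1 + k2).
s=0.500000, y=-2.190000:
  k1 = f(0.500000, -2.190000) = -1.524700
  k2 = f(1.010000, -2.967597) = -2.461244
  y ← -2.190000 + (0.51/2)·(-1.524700 + (-2.461244)) = -3.206416
s=1.010000, y=-3.206416:
  k1 = f(1.010000, -3.206416) = -2.611700
  k2 = f(1.520000, -4.538383) = -4.199213
  y ← -3.206416 + (0.51/2)·(-2.611700 + (-4.199213)) = -4.943199
y(1.52) ≈ -4.9432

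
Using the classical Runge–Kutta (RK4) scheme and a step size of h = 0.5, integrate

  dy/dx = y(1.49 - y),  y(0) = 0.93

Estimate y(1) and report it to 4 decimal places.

RK4: k1 = f(x_n, y_n); k2 = f(x_n + h/2, y_n + (h/2)·k1); k3 = f(x_n + h/2, y_n + (h/2)·k2); k4 = f(x_n + h, y_n + h·k3); y_{n+1} = y_n + (h/6)·(k1 + 2k2 + 2k3 + k4).
x=0.000000, y=0.930000:
  k1 = f(0.000000, 0.930000) = 0.520800
  k2 = f(0.250000, 1.060200) = 0.455674
  k3 = f(0.250000, 1.043918) = 0.465673
  k4 = f(0.500000, 1.162836) = 0.380438
  y ← 0.930000 + (0.5/6)·(k1 + 2k2 + 2k3 + k4) = 1.158661
x=0.500000, y=1.158661:
  k1 = f(0.500000, 1.158661) = 0.383910
  k2 = f(0.750000, 1.254638) = 0.295294
  k3 = f(0.750000, 1.232484) = 0.317384
  k4 = f(1.000000, 1.317353) = 0.227437
  y ← 1.158661 + (0.5/6)·(k1 + 2k2 + 2k3 + k4) = 1.311719
y(1) ≈ 1.3117

1.3117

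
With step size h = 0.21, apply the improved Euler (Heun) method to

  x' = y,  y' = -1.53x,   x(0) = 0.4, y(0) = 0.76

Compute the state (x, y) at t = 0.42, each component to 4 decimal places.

0.6549, 0.4099

Heun on (x,y): k1 = f(t_n, state_n); k2 = f(t_n + h, state_n + h·k1); state_{n+1} = state_n + (h/2)·(k1 + k2).
0.000000: (0.400000, 0.760000)
  k1 = (0.760000, -0.612000)
  predictor → (0.559600, 0.631480)
  k2 = (0.631480, -0.856188)
  → (0.546105, 0.605840)
0.210000: (0.546105, 0.605840)
  k1 = (0.605840, -0.835541)
  predictor → (0.673332, 0.430377)
  k2 = (0.430377, -1.030198)
  → (0.654908, 0.409938)
(x(0.42), y(0.42)) ≈ (0.6549, 0.4099)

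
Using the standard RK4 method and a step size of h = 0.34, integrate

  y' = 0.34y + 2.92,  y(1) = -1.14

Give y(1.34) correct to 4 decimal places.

RK4: k1 = f(t_n, y_n); k2 = f(t_n + h/2, y_n + (h/2)·k1); k3 = f(t_n + h/2, y_n + (h/2)·k2); k4 = f(t_n + h, y_n + h·k3); y_{n+1} = y_n + (h/6)·(k1 + 2k2 + 2k3 + k4).
t=1.000000, y=-1.140000:
  k1 = f(1.000000, -1.140000) = 2.532400
  k2 = f(1.170000, -0.709492) = 2.678773
  k3 = f(1.170000, -0.684609) = 2.687233
  k4 = f(1.340000, -0.226341) = 2.843044
  y ← -1.140000 + (0.34/6)·(k1 + 2k2 + 2k3 + k4) = -0.227244
y(1.34) ≈ -0.2272

-0.2272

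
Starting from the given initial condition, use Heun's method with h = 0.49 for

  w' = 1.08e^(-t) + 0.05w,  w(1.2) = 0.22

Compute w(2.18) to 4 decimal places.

Heun: k1 = f(t_n, w_n); k2 = f(t_n + h, w_n + h·k1); w_{n+1} = w_n + (h/2)·(k1 + k2).
t=1.200000, w=0.220000:
  k1 = f(1.200000, 0.220000) = 0.336290
  k2 = f(1.690000, 0.384782) = 0.218520
  w ← 0.220000 + (0.49/2)·(0.336290 + 0.218520) = 0.355928
t=1.690000, w=0.355928:
  k1 = f(1.690000, 0.355928) = 0.217078
  k2 = f(2.180000, 0.462296) = 0.145200
  w ← 0.355928 + (0.49/2)·(0.217078 + 0.145200) = 0.444686
w(2.18) ≈ 0.4447

0.4447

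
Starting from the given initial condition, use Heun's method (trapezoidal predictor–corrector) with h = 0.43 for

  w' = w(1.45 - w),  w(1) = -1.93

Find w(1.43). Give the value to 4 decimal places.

Heun: k1 = f(t_n, w_n); k2 = f(t_n + h, w_n + h·k1); w_{n+1} = w_n + (h/2)·(k1 + k2).
t=1.000000, w=-1.930000:
  k1 = f(1.000000, -1.930000) = -6.523400
  k2 = f(1.430000, -4.735062) = -29.286652
  w ← -1.930000 + (0.43/2)·(-6.523400 + (-29.286652)) = -9.629161
w(1.43) ≈ -9.6292

-9.6292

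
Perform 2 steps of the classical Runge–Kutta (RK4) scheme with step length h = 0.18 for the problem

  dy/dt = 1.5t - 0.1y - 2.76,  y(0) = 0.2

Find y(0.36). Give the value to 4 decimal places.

-0.6870

RK4: k1 = f(t_n, y_n); k2 = f(t_n + h/2, y_n + (h/2)·k1); k3 = f(t_n + h/2, y_n + (h/2)·k2); k4 = f(t_n + h, y_n + h·k3); y_{n+1} = y_n + (h/6)·(k1 + 2k2 + 2k3 + k4).
t=0.000000, y=0.200000:
  k1 = f(0.000000, 0.200000) = -2.780000
  k2 = f(0.090000, -0.050200) = -2.619980
  k3 = f(0.090000, -0.035798) = -2.621420
  k4 = f(0.180000, -0.271856) = -2.462814
  y ← 0.200000 + (0.18/6)·(k1 + 2k2 + 2k3 + k4) = -0.271768
t=0.180000, y=-0.271768:
  k1 = f(0.180000, -0.271768) = -2.462823
  k2 = f(0.270000, -0.493423) = -2.305658
  k3 = f(0.270000, -0.479278) = -2.307072
  k4 = f(0.360000, -0.687041) = -2.151296
  y ← -0.271768 + (0.18/6)·(k1 + 2k2 + 2k3 + k4) = -0.686956
y(0.36) ≈ -0.6870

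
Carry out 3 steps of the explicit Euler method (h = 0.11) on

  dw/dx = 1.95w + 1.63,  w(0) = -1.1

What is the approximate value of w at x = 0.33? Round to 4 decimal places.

Euler: w_{n+1} = w_n + h·f(x_n, w_n).
x=0.000000, w=-1.100000: f=-0.515000 → w ← -1.100000 + 0.11·(-0.515000) = -1.156650
x=0.110000, w=-1.156650: f=-0.625468 → w ← -1.156650 + 0.11·(-0.625468) = -1.225451
x=0.220000, w=-1.225451: f=-0.759630 → w ← -1.225451 + 0.11·(-0.759630) = -1.309011
w(0.33) ≈ -1.3090

-1.3090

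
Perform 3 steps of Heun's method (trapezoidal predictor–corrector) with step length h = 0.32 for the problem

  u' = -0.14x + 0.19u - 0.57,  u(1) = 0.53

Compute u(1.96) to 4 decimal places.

Heun: k1 = f(x_n, u_n); k2 = f(x_n + h, u_n + h·k1); u_{n+1} = u_n + (h/2)·(k1 + k2).
x=1.000000, u=0.530000:
  k1 = f(1.000000, 0.530000) = -0.609300
  k2 = f(1.320000, 0.335024) = -0.691145
  u ← 0.530000 + (0.32/2)·(-0.609300 + (-0.691145)) = 0.321929
x=1.320000, u=0.321929:
  k1 = f(1.320000, 0.321929) = -0.693634
  k2 = f(1.640000, 0.099966) = -0.780606
  u ← 0.321929 + (0.32/2)·(-0.693634 + (-0.780606)) = 0.086050
x=1.640000, u=0.086050:
  k1 = f(1.640000, 0.086050) = -0.783250
  k2 = f(1.960000, -0.164590) = -0.875672
  u ← 0.086050 + (0.32/2)·(-0.783250 + (-0.875672)) = -0.179377
u(1.96) ≈ -0.1794

-0.1794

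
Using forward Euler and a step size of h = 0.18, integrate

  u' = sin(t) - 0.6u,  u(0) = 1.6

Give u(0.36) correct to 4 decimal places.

Euler: u_{n+1} = u_n + h·f(t_n, u_n).
t=0.000000, u=1.600000: f=-0.960000 → u ← 1.600000 + 0.18·(-0.960000) = 1.427200
t=0.180000, u=1.427200: f=-0.677290 → u ← 1.427200 + 0.18·(-0.677290) = 1.305288
u(0.36) ≈ 1.3053

1.3053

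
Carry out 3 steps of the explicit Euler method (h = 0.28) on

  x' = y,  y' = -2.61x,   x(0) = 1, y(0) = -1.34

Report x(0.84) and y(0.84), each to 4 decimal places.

Euler on (x,y): x_{n+1} = x_n + h·x', y_{n+1} = y_n + h·y'.
0.000000: (1.000000, -1.340000); f=(-1.340000, -2.610000) → (0.624800, -2.070800)
0.280000: (0.624800, -2.070800); f=(-2.070800, -1.630728) → (0.044976, -2.527404)
0.560000: (0.044976, -2.527404); f=(-2.527404, -0.117387) → (-0.662697, -2.560272)
(x(0.84), y(0.84)) ≈ (-0.6627, -2.5603)

-0.6627, -2.5603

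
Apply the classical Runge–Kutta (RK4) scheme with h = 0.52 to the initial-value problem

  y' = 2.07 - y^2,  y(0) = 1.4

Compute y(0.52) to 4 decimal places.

RK4: k1 = f(t_n, y_n); k2 = f(t_n + h/2, y_n + (h/2)·k1); k3 = f(t_n + h/2, y_n + (h/2)·k2); k4 = f(t_n + h, y_n + h·k3); y_{n+1} = y_n + (h/6)·(k1 + 2k2 + 2k3 + k4).
t=0.000000, y=1.400000:
  k1 = f(0.000000, 1.400000) = 0.110000
  k2 = f(0.260000, 1.428600) = 0.029102
  k3 = f(0.260000, 1.407567) = 0.088756
  k4 = f(0.520000, 1.446153) = -0.021360
  y ← 1.400000 + (0.52/6)·(k1 + 2k2 + 2k3 + k4) = 1.428111
y(0.52) ≈ 1.4281

1.4281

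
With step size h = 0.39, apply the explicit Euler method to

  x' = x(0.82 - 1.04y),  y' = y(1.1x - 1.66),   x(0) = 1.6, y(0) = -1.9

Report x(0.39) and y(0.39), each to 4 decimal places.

Euler on (x,y): x_{n+1} = x_n + h·x', y_{n+1} = y_n + h·y'.
0.000000: (1.600000, -1.900000); f=(4.473600, -0.190000) → (3.344704, -1.974100)
(x(0.39), y(0.39)) ≈ (3.3447, -1.9741)

3.3447, -1.9741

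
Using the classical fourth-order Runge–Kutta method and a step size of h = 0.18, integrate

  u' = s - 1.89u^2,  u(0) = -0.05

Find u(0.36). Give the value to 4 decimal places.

RK4: k1 = f(s_n, u_n); k2 = f(s_n + h/2, u_n + (h/2)·k1); k3 = f(s_n + h/2, u_n + (h/2)·k2); k4 = f(s_n + h, u_n + h·k3); u_{n+1} = u_n + (h/6)·(k1 + 2k2 + 2k3 + k4).
s=0.000000, u=-0.050000:
  k1 = f(0.000000, -0.050000) = -0.004725
  k2 = f(0.090000, -0.050425) = 0.085194
  k3 = f(0.090000, -0.042333) = 0.086613
  k4 = f(0.180000, -0.034410) = 0.177762
  u ← -0.050000 + (0.18/6)·(k1 + 2k2 + 2k3 + k4) = -0.034500
s=0.180000, u=-0.034500:
  k1 = f(0.180000, -0.034500) = 0.177750
  k2 = f(0.270000, -0.018503) = 0.269353
  k3 = f(0.270000, -0.010259) = 0.269801
  k4 = f(0.360000, 0.014064) = 0.359626
  u ← -0.034500 + (0.18/6)·(k1 + 2k2 + 2k3 + k4) = 0.013970
u(0.36) ≈ 0.0140

0.0140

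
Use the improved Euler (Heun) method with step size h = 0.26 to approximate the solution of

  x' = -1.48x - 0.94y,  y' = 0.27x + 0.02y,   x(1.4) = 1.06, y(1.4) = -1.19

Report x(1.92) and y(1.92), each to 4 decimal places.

0.8744, -1.0675

Heun on (x,y): k1 = f(t_n, state_n); k2 = f(t_n + h, state_n + h·k1); state_{n+1} = state_n + (h/2)·(k1 + k2).
1.400000: (1.060000, -1.190000)
  k1 = (-0.450200, 0.262400)
  predictor → (0.942948, -1.121776)
  k2 = (-0.341094, 0.232160)
  → (0.957132, -1.125707)
1.660000: (0.957132, -1.125707)
  k1 = (-0.358390, 0.235911)
  predictor → (0.863950, -1.064370)
  k2 = (-0.278139, 0.211979)
  → (0.874383, -1.067481)
(x(1.92), y(1.92)) ≈ (0.8744, -1.0675)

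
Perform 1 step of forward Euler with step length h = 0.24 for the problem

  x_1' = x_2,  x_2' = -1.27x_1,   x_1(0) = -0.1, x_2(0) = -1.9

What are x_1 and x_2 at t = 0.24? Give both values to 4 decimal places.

-0.5560, -1.8695

Euler on (x_1,x_2): x_1_{n+1} = x_1_n + h·x_1', x_2_{n+1} = x_2_n + h·x_2'.
0.000000: (-0.100000, -1.900000); f=(-1.900000, 0.127000) → (-0.556000, -1.869520)
(x_1(0.24), x_2(0.24)) ≈ (-0.5560, -1.8695)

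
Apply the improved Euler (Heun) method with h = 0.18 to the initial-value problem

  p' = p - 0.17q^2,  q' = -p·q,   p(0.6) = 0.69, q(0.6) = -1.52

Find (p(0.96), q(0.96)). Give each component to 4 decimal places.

Heun on (p,q): k1 = f(t_n, state_n); k2 = f(t_n + h, state_n + h·k1); state_{n+1} = state_n + (h/2)·(k1 + k2).
0.600000: (0.690000, -1.520000)
  k1 = (0.297232, 1.048800)
  predictor → (0.743502, -1.331216)
  k2 = (0.442239, 0.989761)
  → (0.756552, -1.336529)
0.780000: (0.756552, -1.336529)
  k1 = (0.452879, 1.011155)
  predictor → (0.838071, -1.154522)
  k2 = (0.611474, 0.967571)
  → (0.852344, -1.158444)
(p(0.96), q(0.96)) ≈ (0.8523, -1.1584)

0.8523, -1.1584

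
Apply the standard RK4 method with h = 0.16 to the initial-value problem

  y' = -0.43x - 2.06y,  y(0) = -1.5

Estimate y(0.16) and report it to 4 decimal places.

RK4: k1 = f(x_n, y_n); k2 = f(x_n + h/2, y_n + (h/2)·k1); k3 = f(x_n + h/2, y_n + (h/2)·k2); k4 = f(x_n + h, y_n + h·k3); y_{n+1} = y_n + (h/6)·(k1 + 2k2 + 2k3 + k4).
x=0.000000, y=-1.500000:
  k1 = f(0.000000, -1.500000) = 3.090000
  k2 = f(0.080000, -1.252800) = 2.546368
  k3 = f(0.080000, -1.296291) = 2.635959
  k4 = f(0.160000, -1.078247) = 2.152388
  y ← -1.500000 + (0.16/6)·(k1 + 2k2 + 2k3 + k4) = -1.083812
y(0.16) ≈ -1.0838

-1.0838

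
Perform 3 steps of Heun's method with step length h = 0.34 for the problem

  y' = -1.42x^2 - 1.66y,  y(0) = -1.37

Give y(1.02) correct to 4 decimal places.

-0.6717

Heun: k1 = f(x_n, y_n); k2 = f(x_n + h, y_n + h·k1); y_{n+1} = y_n + (h/2)·(k1 + k2).
x=0.000000, y=-1.370000:
  k1 = f(0.000000, -1.370000) = 2.274200
  k2 = f(0.340000, -0.596772) = 0.826490
  y ← -1.370000 + (0.34/2)·(2.274200 + 0.826490) = -0.842883
x=0.340000, y=-0.842883:
  k1 = f(0.340000, -0.842883) = 1.235033
  k2 = f(0.680000, -0.422971) = 0.045525
  y ← -0.842883 + (0.34/2)·(1.235033 + 0.045525) = -0.625188
x=0.680000, y=-0.625188:
  k1 = f(0.680000, -0.625188) = 0.381204
  k2 = f(1.020000, -0.495579) = -0.654708
  y ← -0.625188 + (0.34/2)·(0.381204 + (-0.654708)) = -0.671684
y(1.02) ≈ -0.6717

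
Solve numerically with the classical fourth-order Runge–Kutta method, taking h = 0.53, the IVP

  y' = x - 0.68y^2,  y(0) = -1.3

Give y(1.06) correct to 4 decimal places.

-7.0274

RK4: k1 = f(x_n, y_n); k2 = f(x_n + h/2, y_n + (h/2)·k1); k3 = f(x_n + h/2, y_n + (h/2)·k2); k4 = f(x_n + h, y_n + h·k3); y_{n+1} = y_n + (h/6)·(k1 + 2k2 + 2k3 + k4).
x=0.000000, y=-1.300000:
  k1 = f(0.000000, -1.300000) = -1.149200
  k2 = f(0.265000, -1.604538) = -1.485689
  k3 = f(0.265000, -1.693708) = -1.685679
  k4 = f(0.530000, -2.193410) = -2.741511
  y ← -1.300000 + (0.53/6)·(k1 + 2k2 + 2k3 + k4) = -2.203954
x=0.530000, y=-2.203954:
  k1 = f(0.530000, -2.203954) = -2.773042
  k2 = f(0.795000, -2.938811) = -5.077893
  k3 = f(0.795000, -3.549596) = -7.772750
  k4 = f(1.060000, -6.323512) = -26.131026
  y ← -2.203954 + (0.53/6)·(k1 + 2k2 + 2k3 + k4) = -7.027427
y(1.06) ≈ -7.0274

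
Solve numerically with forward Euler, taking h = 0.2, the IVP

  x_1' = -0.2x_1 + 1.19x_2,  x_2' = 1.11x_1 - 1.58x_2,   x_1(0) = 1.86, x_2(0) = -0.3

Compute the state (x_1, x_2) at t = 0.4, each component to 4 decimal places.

Euler on (x_1,x_2): x_1_{n+1} = x_1_n + h·x_1', x_2_{n+1} = x_2_n + h·x_2'.
0.000000: (1.860000, -0.300000); f=(-0.729000, 2.538600) → (1.714200, 0.207720)
0.200000: (1.714200, 0.207720); f=(-0.095653, 1.574564) → (1.695069, 0.522633)
(x_1(0.4), x_2(0.4)) ≈ (1.6951, 0.5226)

1.6951, 0.5226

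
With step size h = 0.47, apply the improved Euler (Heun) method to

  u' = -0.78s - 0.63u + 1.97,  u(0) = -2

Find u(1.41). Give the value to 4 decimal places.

0.3815

Heun: k1 = f(s_n, u_n); k2 = f(s_n + h, u_n + h·k1); u_{n+1} = u_n + (h/2)·(k1 + k2).
s=0.000000, u=-2.000000:
  k1 = f(0.000000, -2.000000) = 3.230000
  k2 = f(0.470000, -0.481900) = 1.906997
  u ← -2.000000 + (0.47/2)·(3.230000 + 1.906997) = -0.792806
s=0.470000, u=-0.792806:
  k1 = f(0.470000, -0.792806) = 2.102868
  k2 = f(0.940000, 0.195542) = 1.113608
  u ← -0.792806 + (0.47/2)·(2.102868 + 1.113608) = -0.036934
s=0.940000, u=-0.036934:
  k1 = f(0.940000, -0.036934) = 1.260068
  k2 = f(1.410000, 0.555298) = 0.520362
  u ← -0.036934 + (0.47/2)·(1.260068 + 0.520362) = 0.381467
u(1.41) ≈ 0.3815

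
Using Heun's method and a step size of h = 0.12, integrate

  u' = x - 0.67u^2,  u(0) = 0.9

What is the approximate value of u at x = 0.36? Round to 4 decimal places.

0.7978

Heun: k1 = f(x_n, u_n); k2 = f(x_n + h, u_n + h·k1); u_{n+1} = u_n + (h/2)·(k1 + k2).
x=0.000000, u=0.900000:
  k1 = f(0.000000, 0.900000) = -0.542700
  k2 = f(0.120000, 0.834876) = -0.347002
  u ← 0.900000 + (0.12/2)·(-0.542700 + (-0.347002)) = 0.846618
x=0.120000, u=0.846618:
  k1 = f(0.120000, 0.846618) = -0.360230
  k2 = f(0.240000, 0.803390) = -0.192442
  u ← 0.846618 + (0.12/2)·(-0.360230 + (-0.192442)) = 0.813458
x=0.240000, u=0.813458:
  k1 = f(0.240000, 0.813458) = -0.203348
  k2 = f(0.360000, 0.789056) = -0.057148
  u ← 0.813458 + (0.12/2)·(-0.203348 + (-0.057148)) = 0.797828
u(0.36) ≈ 0.7978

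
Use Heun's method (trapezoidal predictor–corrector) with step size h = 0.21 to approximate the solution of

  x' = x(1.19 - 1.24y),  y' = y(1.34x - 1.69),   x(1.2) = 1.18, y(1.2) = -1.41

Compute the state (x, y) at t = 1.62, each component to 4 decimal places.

Heun on (x,y): k1 = f(t_n, state_n); k2 = f(t_n + h, state_n + h·k1); state_{n+1} = state_n + (h/2)·(k1 + k2).
1.200000: (1.180000, -1.410000)
  k1 = (3.467312, 0.153408)
  predictor → (1.908136, -1.377784)
  k2 = (5.530640, -1.194403)
  → (2.124785, -1.519305)
1.410000: (2.124785, -1.519305)
  k1 = (6.531456, -1.758157)
  predictor → (3.496391, -1.888518)
  k2 = (12.348419, -5.656419)
  → (4.107172, -2.297835)
(x(1.62), y(1.62)) ≈ (4.1072, -2.2978)

4.1072, -2.2978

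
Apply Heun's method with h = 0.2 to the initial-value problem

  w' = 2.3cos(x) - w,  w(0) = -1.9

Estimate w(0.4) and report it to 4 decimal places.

Heun: k1 = f(x_n, w_n); k2 = f(x_n + h, w_n + h·k1); w_{n+1} = w_n + (h/2)·(k1 + k2).
x=0.000000, w=-1.900000:
  k1 = f(0.000000, -1.900000) = 4.200000
  k2 = f(0.200000, -1.060000) = 3.314153
  w ← -1.900000 + (0.2/2)·(4.200000 + 3.314153) = -1.148585
x=0.200000, w=-1.148585:
  k1 = f(0.200000, -1.148585) = 3.402738
  k2 = f(0.400000, -0.468037) = 2.586477
  w ← -1.148585 + (0.2/2)·(3.402738 + 2.586477) = -0.549663
w(0.4) ≈ -0.5497

-0.5497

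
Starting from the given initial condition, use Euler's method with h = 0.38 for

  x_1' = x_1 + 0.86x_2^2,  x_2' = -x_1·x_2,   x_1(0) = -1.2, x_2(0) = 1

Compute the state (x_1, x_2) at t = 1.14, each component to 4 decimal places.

-0.0059, 3.1420

Euler on (x_1,x_2): x_1_{n+1} = x_1_n + h·x_1', x_2_{n+1} = x_2_n + h·x_2'.
0.000000: (-1.200000, 1.000000); f=(-0.340000, 1.200000) → (-1.329200, 1.456000)
0.380000: (-1.329200, 1.456000); f=(0.493945, 1.935315) → (-1.141501, 2.191420)
0.760000: (-1.141501, 2.191420); f=(2.988495, 2.501508) → (-0.005873, 3.141993)
(x_1(1.14), x_2(1.14)) ≈ (-0.0059, 3.1420)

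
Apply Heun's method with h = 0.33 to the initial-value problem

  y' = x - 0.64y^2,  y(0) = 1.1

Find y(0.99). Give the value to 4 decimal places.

1.0189

Heun: k1 = f(x_n, y_n); k2 = f(x_n + h, y_n + h·k1); y_{n+1} = y_n + (h/2)·(k1 + k2).
x=0.000000, y=1.100000:
  k1 = f(0.000000, 1.100000) = -0.774400
  k2 = f(0.330000, 0.844448) = -0.126379
  y ← 1.100000 + (0.33/2)·(-0.774400 + (-0.126379)) = 0.951371
x=0.330000, y=0.951371:
  k1 = f(0.330000, 0.951371) = -0.249269
  k2 = f(0.660000, 0.869113) = 0.176572
  y ← 0.951371 + (0.33/2)·(-0.249269 + 0.176572) = 0.939376
x=0.660000, y=0.939376:
  k1 = f(0.660000, 0.939376) = 0.095246
  k2 = f(0.990000, 0.970808) = 0.386821
  y ← 0.939376 + (0.33/2)·(0.095246 + 0.386821) = 1.018917
y(0.99) ≈ 1.0189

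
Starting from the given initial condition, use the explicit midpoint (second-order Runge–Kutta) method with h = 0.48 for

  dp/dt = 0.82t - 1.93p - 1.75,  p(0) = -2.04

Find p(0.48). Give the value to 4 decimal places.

-1.3820

Midpoint: k1 = f(t_n, p_n); k2 = f(t_n + h/2, p_n + (h/2)·k1); p_{n+1} = p_n + h·k2.
t=0.000000, p=-2.040000:
  k1 = f(0.000000, -2.040000) = 2.187200
  k2 = f(0.240000, -1.515072) = 1.370889
  p ← -2.040000 + 0.48·1.370889 = -1.381973
p(0.48) ≈ -1.3820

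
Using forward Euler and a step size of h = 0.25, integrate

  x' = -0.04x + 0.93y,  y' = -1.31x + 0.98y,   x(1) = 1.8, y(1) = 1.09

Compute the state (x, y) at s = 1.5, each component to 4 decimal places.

Euler on (x,y): x_{n+1} = x_n + h·x', y_{n+1} = y_n + h·y'.
1.000000: (1.800000, 1.090000); f=(0.941700, -1.289800) → (2.035425, 0.767550)
1.250000: (2.035425, 0.767550); f=(0.632405, -1.914208) → (2.193526, 0.288998)
(x(1.5), y(1.5)) ≈ (2.1935, 0.2890)

2.1935, 0.2890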